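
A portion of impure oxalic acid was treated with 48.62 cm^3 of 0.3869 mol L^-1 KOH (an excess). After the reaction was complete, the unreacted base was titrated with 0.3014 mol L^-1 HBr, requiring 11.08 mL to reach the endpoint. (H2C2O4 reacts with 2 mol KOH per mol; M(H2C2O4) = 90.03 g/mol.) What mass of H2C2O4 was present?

Total n(KOH) added = 0.3869 x 0.04862 = 0.01881 mol.
n(HBr) used = 0.3014 x 0.01108 = 0.003340 mol, which equals the excess n(KOH).
So n(KOH) consumed by the sample = 0.01881 - 0.003340 = 0.01547 mol.
n(H2C2O4) = 0.01547 / 2 = 0.007736 mol.
mass = 0.007736 mol x 90.03 g/mol = 0.696 g.

0.696 g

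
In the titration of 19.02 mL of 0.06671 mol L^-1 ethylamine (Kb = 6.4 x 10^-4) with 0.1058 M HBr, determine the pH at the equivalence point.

6.10

n(C2H5NH2) = 0.06671 x 0.01902 = 0.001269 mol; V(HBr) at equivalence = 0.001269/0.1058 = 0.01199 L.
At equivalence the base is fully converted to C2H5NH3+; total volume = 0.03101 L, so [C2H5NH3+] = 0.001269/0.03101 = 0.04091 M.
Ka(C2H5NH3+) = Kw/Kb = 1.0e-14 / 6.4 x 10^-4 = 1.56e-11.
[H^+] = sqrt(Ka x [C2H5NH3+]) = sqrt(1.56e-11 x 0.04091) = 8.00e-7 M.
pH = -log(8.00e-7) = 6.10.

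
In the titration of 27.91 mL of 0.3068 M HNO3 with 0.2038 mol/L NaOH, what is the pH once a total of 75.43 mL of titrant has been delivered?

12.82

n(acid) = 0.3068 x 0.02791 = 0.008563 mol; n(NaOH) added = 0.2038 x 0.07543 = 0.01537 mol.
Base is in excess by 0.01537 - 0.008563 = 0.006810 mol in a total volume of 0.1033 L.
[OH^-] = 0.006810/0.1033 = 0.06590 M, so pOH = 1.18 and pH = 14.00 - 1.18 = 12.82.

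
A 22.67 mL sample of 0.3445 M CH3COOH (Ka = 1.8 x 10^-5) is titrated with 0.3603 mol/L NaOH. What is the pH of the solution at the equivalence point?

9.00

n(CH3COOH) = 0.3445 x 0.02267 = 0.007810 mol; V(NaOH) at equivalence = 0.007810/0.3603 = 0.02168 L.
At equivalence all the acid is converted to CH3COO-; total volume = 0.02267 + 0.02168 = 0.04435 L, so [CH3COO-] = 0.007810/0.04435 = 0.1761 M.
Kb = Kw/Ka = 1.0e-14 / 1.8 x 10^-5 = 5.56e-10.
[OH^-] = sqrt(Kb x [CH3COO-]) = sqrt(5.56e-10 x 0.1761) = 9.89e-6 M.
pOH = 5.00, so pH = 14.00 - 5.00 = 9.00.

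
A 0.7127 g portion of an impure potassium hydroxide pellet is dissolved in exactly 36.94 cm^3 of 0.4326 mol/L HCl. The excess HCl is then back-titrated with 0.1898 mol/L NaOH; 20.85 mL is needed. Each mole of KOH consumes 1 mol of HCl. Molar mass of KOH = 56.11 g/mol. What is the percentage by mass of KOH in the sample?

94.7%

Total n(HCl) added = 0.4326 x 0.03694 = 0.01598 mol.
n(NaOH) used = 0.1898 x 0.02085 = 0.003957 mol, which equals the excess n(HCl).
So n(HCl) consumed by the sample = 0.01598 - 0.003957 = 0.01202 mol.
n(KOH) = 0.01202 / 1 = 0.01202 mol.
mass KOH = 0.01202 x 56.11 = 0.6746 g, so %KOH = 0.6746/0.7127 x 100 = 94.7%.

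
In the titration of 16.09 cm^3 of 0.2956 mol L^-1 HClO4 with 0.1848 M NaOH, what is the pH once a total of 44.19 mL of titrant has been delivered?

12.75

n(acid) = 0.2956 x 0.01609 = 0.004756 mol; n(NaOH) added = 0.1848 x 0.04419 = 0.008166 mol.
Base is in excess by 0.008166 - 0.004756 = 0.003410 mol in a total volume of 0.06028 L.
[OH^-] = 0.003410/0.06028 = 0.05657 M, so pOH = 1.25 and pH = 14.00 - 1.25 = 12.75.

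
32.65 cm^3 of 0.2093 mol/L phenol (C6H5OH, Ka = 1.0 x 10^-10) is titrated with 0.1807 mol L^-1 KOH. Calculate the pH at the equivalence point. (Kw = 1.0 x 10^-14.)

11.49

n(C6H5OH) = 0.2093 x 0.03265 = 0.006834 mol; V(KOH) at equivalence = 0.006834/0.1807 = 0.03782 L.
At equivalence all the acid is converted to C6H5O-; total volume = 0.03265 + 0.03782 = 0.07047 L, so [C6H5O-] = 0.006834/0.07047 = 0.09698 M.
Kb = Kw/Ka = 1.0e-14 / 1.0 x 10^-10 = 0.000100.
[OH^-] = sqrt(Kb x [C6H5O-]) = sqrt(0.000100 x 0.09698) = 0.00311 M.
pOH = 2.51, so pH = 14.00 - 2.51 = 11.49.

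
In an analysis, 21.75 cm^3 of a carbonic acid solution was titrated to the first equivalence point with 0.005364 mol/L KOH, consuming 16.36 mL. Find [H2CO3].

0.00403 M

n(KOH) = 0.005364 x 0.01636 = 8.776e-5 mol.
At the first equivalence point, 1 mol OH^- react per mol H2CO3, so n(H2CO3) = 8.776e-5 / 1 = 8.776e-5 mol.
[H2CO3] = 8.776e-5 / 0.02175 L = 0.00403 M.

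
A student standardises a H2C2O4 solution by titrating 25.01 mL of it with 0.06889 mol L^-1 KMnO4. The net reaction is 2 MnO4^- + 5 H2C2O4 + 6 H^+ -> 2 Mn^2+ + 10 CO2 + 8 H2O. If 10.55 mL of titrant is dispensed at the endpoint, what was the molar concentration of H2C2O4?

n(KMnO4) = 0.06889 x 0.01055 = 0.0007268 mol.
From the balanced equation, 2 mol KMnO4 reacts with 5 mol H2C2O4, so n(H2C2O4) = 0.0007268 x 5/2 = 0.001817 mol.
[H2C2O4] = 0.001817 / 0.02501 L = 0.0726 M.

0.0726 M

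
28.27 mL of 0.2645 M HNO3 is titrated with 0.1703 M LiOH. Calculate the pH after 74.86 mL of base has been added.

n(acid) = 0.2645 x 0.02827 = 0.007477 mol; n(LiOH) added = 0.1703 x 0.07486 = 0.01275 mol.
Base is in excess by 0.01275 - 0.007477 = 0.005271 mol in a total volume of 0.1031 L.
[OH^-] = 0.005271/0.1031 = 0.05111 M, so pOH = 1.29 and pH = 14.00 - 1.29 = 12.71.

12.71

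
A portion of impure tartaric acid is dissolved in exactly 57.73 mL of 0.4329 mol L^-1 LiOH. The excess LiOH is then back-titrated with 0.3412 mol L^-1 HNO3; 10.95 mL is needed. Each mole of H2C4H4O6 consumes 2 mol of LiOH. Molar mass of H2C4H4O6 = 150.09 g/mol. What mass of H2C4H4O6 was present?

Total n(LiOH) added = 0.4329 x 0.05773 = 0.02499 mol.
n(HNO3) used = 0.3412 x 0.01095 = 0.003736 mol, which equals the excess n(LiOH).
So n(LiOH) consumed by the sample = 0.02499 - 0.003736 = 0.02126 mol.
n(H2C4H4O6) = 0.02126 / 2 = 0.01063 mol.
mass = 0.01063 mol x 150.09 g/mol = 1.60 g.

1.60 g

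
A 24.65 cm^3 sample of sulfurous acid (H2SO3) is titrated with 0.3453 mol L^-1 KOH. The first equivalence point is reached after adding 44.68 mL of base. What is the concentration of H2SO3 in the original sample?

0.626 M

n(KOH) = 0.3453 x 0.04468 = 0.01543 mol.
At the first equivalence point, 1 mol OH^- react per mol H2SO3, so n(H2SO3) = 0.01543 / 1 = 0.01543 mol.
[H2SO3] = 0.01543 / 0.02465 L = 0.626 M.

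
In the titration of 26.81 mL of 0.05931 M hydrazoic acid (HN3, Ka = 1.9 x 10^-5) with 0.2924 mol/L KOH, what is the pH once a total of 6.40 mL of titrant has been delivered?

11.93

n(acid) = 0.05931 x 0.02681 = 0.001590 mol; n(KOH) added = 0.2924 x 0.006400 = 0.001871 mol.
Base is in excess by 0.001871 - 0.001590 = 0.0002813 mol in a total volume of 0.03321 L.
[OH^-] = 0.0002813/0.03321 = 0.008469 M, so pOH = 2.07 and pH = 14.00 - 2.07 = 11.93.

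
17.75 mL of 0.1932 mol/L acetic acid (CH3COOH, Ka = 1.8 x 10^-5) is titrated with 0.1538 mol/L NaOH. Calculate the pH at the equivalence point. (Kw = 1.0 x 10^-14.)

n(CH3COOH) = 0.1932 x 0.01775 = 0.003429 mol; V(NaOH) at equivalence = 0.003429/0.1538 = 0.02230 L.
At equivalence all the acid is converted to CH3COO-; total volume = 0.01775 + 0.02230 = 0.04005 L, so [CH3COO-] = 0.003429/0.04005 = 0.08563 M.
Kb = Kw/Ka = 1.0e-14 / 1.8 x 10^-5 = 5.56e-10.
[OH^-] = sqrt(Kb x [CH3COO-]) = sqrt(5.56e-10 x 0.08563) = 6.90e-6 M.
pOH = 5.16, so pH = 14.00 - 5.16 = 8.84.

8.84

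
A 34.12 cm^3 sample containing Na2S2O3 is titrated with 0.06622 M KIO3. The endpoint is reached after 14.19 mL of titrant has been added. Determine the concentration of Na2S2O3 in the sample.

0.165 M

n(KIO3) = 0.06622 x 0.01419 = 0.0009397 mol.
From the balanced equation, 1 mol KIO3 reacts with 6 mol Na2S2O3, so n(Na2S2O3) = 0.0009397 x 6/1 = 0.005638 mol.
[Na2S2O3] = 0.005638 / 0.03412 L = 0.165 M.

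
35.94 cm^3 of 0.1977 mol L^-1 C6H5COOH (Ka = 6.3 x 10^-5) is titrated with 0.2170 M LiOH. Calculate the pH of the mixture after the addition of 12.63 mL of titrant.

4.00

Initial n(C6H5COOH) = 0.1977 x 0.03594 = 0.007105 mol.
n(LiOH) added = 0.2170 x 0.01263 = 0.002741 mol, converting that many moles of C6H5COOH to C6H5COO-.
Remaining n(C6H5COOH) = 0.004365 mol; n(C6H5COO-) = 0.002741 mol.
By Henderson-Hasselbalch, pH = pKa + log([A^-]/[HA]) = 4.20 + log(0.002741/0.004365) = 4.20 + (-0.20) = 4.00.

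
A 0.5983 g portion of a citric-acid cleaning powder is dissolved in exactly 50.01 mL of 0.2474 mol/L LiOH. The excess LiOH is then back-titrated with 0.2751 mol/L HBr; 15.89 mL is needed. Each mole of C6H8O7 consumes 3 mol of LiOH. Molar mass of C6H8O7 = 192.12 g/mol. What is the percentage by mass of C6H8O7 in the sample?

85.6%

Total n(LiOH) added = 0.2474 x 0.05001 = 0.01237 mol.
n(HBr) used = 0.2751 x 0.01589 = 0.004371 mol, which equals the excess n(LiOH).
So n(LiOH) consumed by the sample = 0.01237 - 0.004371 = 0.008001 mol.
n(C6H8O7) = 0.008001 / 3 = 0.002667 mol.
mass C6H8O7 = 0.002667 x 192.12 = 0.5124 g, so %C6H8O7 = 0.5124/0.5983 x 100 = 85.6%.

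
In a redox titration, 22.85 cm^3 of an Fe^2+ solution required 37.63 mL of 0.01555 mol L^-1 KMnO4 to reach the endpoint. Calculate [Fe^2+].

0.128 M

n(KMnO4) = 0.01555 x 0.03763 = 0.0005851 mol.
From the balanced equation, 1 mol KMnO4 reacts with 5 mol Fe^2+, so n(Fe^2+) = 0.0005851 x 5/1 = 0.002926 mol.
[Fe^2+] = 0.002926 / 0.02285 L = 0.128 M.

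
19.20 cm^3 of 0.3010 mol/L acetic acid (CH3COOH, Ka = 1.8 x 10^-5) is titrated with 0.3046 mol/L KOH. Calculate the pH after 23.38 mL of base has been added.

12.50

n(acid) = 0.3010 x 0.01920 = 0.005779 mol; n(KOH) added = 0.3046 x 0.02338 = 0.007122 mol.
Base is in excess by 0.007122 - 0.005779 = 0.001342 mol in a total volume of 0.04258 L.
[OH^-] = 0.001342/0.04258 = 0.03153 M, so pOH = 1.50 and pH = 14.00 - 1.50 = 12.50.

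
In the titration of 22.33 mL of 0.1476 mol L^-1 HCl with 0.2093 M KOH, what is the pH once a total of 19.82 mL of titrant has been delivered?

n(acid) = 0.1476 x 0.02233 = 0.003296 mol; n(KOH) added = 0.2093 x 0.01982 = 0.004148 mol.
Base is in excess by 0.004148 - 0.003296 = 0.0008524 mol in a total volume of 0.04215 L.
[OH^-] = 0.0008524/0.04215 = 0.02022 M, so pOH = 1.69 and pH = 14.00 - 1.69 = 12.31.

12.31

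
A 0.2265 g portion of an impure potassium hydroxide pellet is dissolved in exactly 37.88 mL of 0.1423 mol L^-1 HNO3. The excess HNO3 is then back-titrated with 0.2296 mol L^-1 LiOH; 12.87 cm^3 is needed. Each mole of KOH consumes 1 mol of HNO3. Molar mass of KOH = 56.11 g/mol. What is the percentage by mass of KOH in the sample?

Total n(HNO3) added = 0.1423 x 0.03788 = 0.005390 mol.
n(LiOH) used = 0.2296 x 0.01287 = 0.002955 mol, which equals the excess n(HNO3).
So n(HNO3) consumed by the sample = 0.005390 - 0.002955 = 0.002435 mol.
n(KOH) = 0.002435 / 1 = 0.002435 mol.
mass KOH = 0.002435 x 56.11 = 0.1366 g, so %KOH = 0.1366/0.2265 x 100 = 60.3%.

60.3%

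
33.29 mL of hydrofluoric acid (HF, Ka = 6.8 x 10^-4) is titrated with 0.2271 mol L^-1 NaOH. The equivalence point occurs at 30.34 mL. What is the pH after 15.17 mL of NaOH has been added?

3.17

15.17 mL is exactly half the equivalence volume (30.34/2), i.e. the half-equivalence point.
There, n(HA) = n(A^-), so pH = pKa = -log(6.8 x 10^-4) = 3.17.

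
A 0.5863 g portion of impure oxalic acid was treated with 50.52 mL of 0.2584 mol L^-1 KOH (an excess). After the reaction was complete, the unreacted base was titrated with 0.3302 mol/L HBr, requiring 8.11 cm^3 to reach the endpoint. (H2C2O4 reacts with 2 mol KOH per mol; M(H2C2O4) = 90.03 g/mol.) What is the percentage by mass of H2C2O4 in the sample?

79.7%

Total n(KOH) added = 0.2584 x 0.05052 = 0.01305 mol.
n(HBr) used = 0.3302 x 0.008110 = 0.002678 mol, which equals the excess n(KOH).
So n(KOH) consumed by the sample = 0.01305 - 0.002678 = 0.01038 mol.
n(H2C2O4) = 0.01038 / 2 = 0.005188 mol.
mass H2C2O4 = 0.005188 x 90.03 = 0.4671 g, so %H2C2O4 = 0.4671/0.5863 x 100 = 79.7%.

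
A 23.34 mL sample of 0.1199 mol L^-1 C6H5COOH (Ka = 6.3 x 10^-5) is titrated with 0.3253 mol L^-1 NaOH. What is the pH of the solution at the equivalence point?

8.57

n(C6H5COOH) = 0.1199 x 0.02334 = 0.002798 mol; V(NaOH) at equivalence = 0.002798/0.3253 = 0.008603 L.
At equivalence all the acid is converted to C6H5COO-; total volume = 0.02334 + 0.008603 = 0.03194 L, so [C6H5COO-] = 0.002798/0.03194 = 0.08761 M.
Kb = Kw/Ka = 1.0e-14 / 6.3 x 10^-5 = 1.59e-10.
[OH^-] = sqrt(Kb x [C6H5COO-]) = sqrt(1.59e-10 x 0.08761) = 3.73e-6 M.
pOH = 5.43, so pH = 14.00 - 5.43 = 8.57.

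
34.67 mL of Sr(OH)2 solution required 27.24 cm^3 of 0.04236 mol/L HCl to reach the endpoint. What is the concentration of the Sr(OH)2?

n(HCl) delivered = 0.04236 x 0.02724 = 0.001154 mol.
The reaction is 1 Sr(OH)2 + 2 HCl, so n(Sr(OH)2) = 0.001154 x 1/2 = 0.0005769 mol.
[Sr(OH)2] = 0.0005769 mol / 0.03467 L = 0.0166 M.

0.0166 M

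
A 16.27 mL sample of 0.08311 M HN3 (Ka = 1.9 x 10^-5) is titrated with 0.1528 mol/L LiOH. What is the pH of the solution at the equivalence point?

8.73

n(HN3) = 0.08311 x 0.01627 = 0.001352 mol; V(LiOH) at equivalence = 0.001352/0.1528 = 0.008849 L.
At equivalence all the acid is converted to N3-; total volume = 0.01627 + 0.008849 = 0.02512 L, so [N3-] = 0.001352/0.02512 = 0.05383 M.
Kb = Kw/Ka = 1.0e-14 / 1.9 x 10^-5 = 5.26e-10.
[OH^-] = sqrt(Kb x [N3-]) = sqrt(5.26e-10 x 0.05383) = 5.32e-6 M.
pOH = 5.27, so pH = 14.00 - 5.27 = 8.73.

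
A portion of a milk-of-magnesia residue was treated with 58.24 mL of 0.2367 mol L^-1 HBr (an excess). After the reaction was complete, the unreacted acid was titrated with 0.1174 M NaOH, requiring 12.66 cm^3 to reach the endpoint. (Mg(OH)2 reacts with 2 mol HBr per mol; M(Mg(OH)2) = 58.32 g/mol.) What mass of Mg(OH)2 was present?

Total n(HBr) added = 0.2367 x 0.05824 = 0.01379 mol.
n(NaOH) used = 0.1174 x 0.01266 = 0.001486 mol, which equals the excess n(HBr).
So n(HBr) consumed by the sample = 0.01379 - 0.001486 = 0.01230 mol.
n(Mg(OH)2) = 0.01230 / 2 = 0.006150 mol.
mass = 0.006150 mol x 58.32 g/mol = 0.359 g.

0.359 g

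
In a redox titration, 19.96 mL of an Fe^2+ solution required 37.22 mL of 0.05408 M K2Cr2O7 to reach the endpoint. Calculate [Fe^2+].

n(K2Cr2O7) = 0.05408 x 0.03722 = 0.002013 mol.
From the balanced equation, 1 mol K2Cr2O7 reacts with 6 mol Fe^2+, so n(Fe^2+) = 0.002013 x 6/1 = 0.01208 mol.
[Fe^2+] = 0.01208 / 0.01996 L = 0.605 M.

0.605 M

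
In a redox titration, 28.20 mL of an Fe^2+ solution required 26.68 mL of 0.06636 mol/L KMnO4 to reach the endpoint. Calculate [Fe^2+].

0.314 M

n(KMnO4) = 0.06636 x 0.02668 = 0.001770 mol.
From the balanced equation, 1 mol KMnO4 reacts with 5 mol Fe^2+, so n(Fe^2+) = 0.001770 x 5/1 = 0.008852 mol.
[Fe^2+] = 0.008852 / 0.02820 L = 0.314 M.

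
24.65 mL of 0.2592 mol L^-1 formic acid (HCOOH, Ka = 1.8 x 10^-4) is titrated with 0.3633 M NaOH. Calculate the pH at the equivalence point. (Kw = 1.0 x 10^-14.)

n(HCOOH) = 0.2592 x 0.02465 = 0.006389 mol; V(NaOH) at equivalence = 0.006389/0.3633 = 0.01759 L.
At equivalence all the acid is converted to HCOO-; total volume = 0.02465 + 0.01759 = 0.04224 L, so [HCOO-] = 0.006389/0.04224 = 0.1513 M.
Kb = Kw/Ka = 1.0e-14 / 1.8 x 10^-4 = 5.56e-11.
[OH^-] = sqrt(Kb x [HCOO-]) = sqrt(5.56e-11 x 0.1513) = 2.90e-6 M.
pOH = 5.54, so pH = 14.00 - 5.54 = 8.46.

8.46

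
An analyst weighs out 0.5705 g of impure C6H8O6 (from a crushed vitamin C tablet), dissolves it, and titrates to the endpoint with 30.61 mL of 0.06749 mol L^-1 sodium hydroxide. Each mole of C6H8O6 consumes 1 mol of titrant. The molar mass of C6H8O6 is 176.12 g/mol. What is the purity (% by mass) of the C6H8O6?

n(NaOH) = 0.06749 x 0.03061 = 0.002066 mol.
n(C6H8O6) = 0.002066 / 1 = 0.002066 mol.
mass of C6H8O6 = 0.002066 x 176.12 = 0.3638 g.
% purity = 0.3638 / 0.5705 x 100 = 63.8%.

63.8%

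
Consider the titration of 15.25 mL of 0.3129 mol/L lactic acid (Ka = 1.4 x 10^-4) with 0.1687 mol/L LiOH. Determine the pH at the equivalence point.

8.45

n(HC3H5O3) = 0.3129 x 0.01525 = 0.004772 mol; V(LiOH) at equivalence = 0.004772/0.1687 = 0.02829 L.
At equivalence all the acid is converted to C3H5O3-; total volume = 0.01525 + 0.02829 = 0.04354 L, so [C3H5O3-] = 0.004772/0.04354 = 0.1096 M.
Kb = Kw/Ka = 1.0e-14 / 1.4 x 10^-4 = 7.14e-11.
[OH^-] = sqrt(Kb x [C3H5O3-]) = sqrt(7.14e-11 x 0.1096) = 2.80e-6 M.
pOH = 5.55, so pH = 14.00 - 5.55 = 8.45.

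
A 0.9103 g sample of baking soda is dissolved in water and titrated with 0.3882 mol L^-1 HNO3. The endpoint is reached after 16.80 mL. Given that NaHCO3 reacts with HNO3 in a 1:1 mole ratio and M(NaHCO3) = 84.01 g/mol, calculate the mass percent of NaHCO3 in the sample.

n(HNO3) = 0.3882 x 0.01680 = 0.006522 mol.
n(NaHCO3) = 0.006522 / 1 = 0.006522 mol.
mass of NaHCO3 = 0.006522 x 84.01 = 0.5479 g.
% purity = 0.5479 / 0.9103 x 100 = 60.2%.

60.2%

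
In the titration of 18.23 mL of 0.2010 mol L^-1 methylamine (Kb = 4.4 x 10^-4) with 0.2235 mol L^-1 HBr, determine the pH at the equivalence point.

5.81

n(CH3NH2) = 0.2010 x 0.01823 = 0.003664 mol; V(HBr) at equivalence = 0.003664/0.2235 = 0.01639 L.
At equivalence the base is fully converted to CH3NH3+; total volume = 0.03462 L, so [CH3NH3+] = 0.003664/0.03462 = 0.1058 M.
Ka(CH3NH3+) = Kw/Kb = 1.0e-14 / 4.4 x 10^-4 = 2.27e-11.
[H^+] = sqrt(Ka x [CH3NH3+]) = sqrt(2.27e-11 x 0.1058) = 1.55e-6 M.
pH = -log(1.55e-6) = 5.81.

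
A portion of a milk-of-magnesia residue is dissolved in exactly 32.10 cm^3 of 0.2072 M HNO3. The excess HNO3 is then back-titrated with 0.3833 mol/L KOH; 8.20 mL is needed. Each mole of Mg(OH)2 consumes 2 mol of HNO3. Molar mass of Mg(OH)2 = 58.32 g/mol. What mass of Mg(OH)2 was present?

Total n(HNO3) added = 0.2072 x 0.03210 = 0.006651 mol.
n(KOH) used = 0.3833 x 0.008200 = 0.003143 mol, which equals the excess n(HNO3).
So n(HNO3) consumed by the sample = 0.006651 - 0.003143 = 0.003508 mol.
n(Mg(OH)2) = 0.003508 / 2 = 0.001754 mol.
mass = 0.001754 mol x 58.32 g/mol = 0.102 g.

0.102 g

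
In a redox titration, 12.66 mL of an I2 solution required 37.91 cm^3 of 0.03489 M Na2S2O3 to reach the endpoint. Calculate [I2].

n(Na2S2O3) = 0.03489 x 0.03791 = 0.001323 mol.
From the balanced equation, 2 mol Na2S2O3 reacts with 1 mol I2, so n(I2) = 0.001323 x 1/2 = 0.0006613 mol.
[I2] = 0.0006613 / 0.01266 L = 0.0522 M.

0.0522 M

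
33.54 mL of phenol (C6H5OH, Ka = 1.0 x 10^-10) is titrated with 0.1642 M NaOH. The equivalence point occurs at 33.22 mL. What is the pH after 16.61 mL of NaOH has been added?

10.00

16.61 mL is exactly half the equivalence volume (33.22/2), i.e. the half-equivalence point.
There, n(HA) = n(A^-), so pH = pKa = -log(1.0 x 10^-10) = 10.00.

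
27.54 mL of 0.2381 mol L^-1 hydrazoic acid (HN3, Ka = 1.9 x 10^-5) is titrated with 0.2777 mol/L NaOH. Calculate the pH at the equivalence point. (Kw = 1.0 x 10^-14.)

n(HN3) = 0.2381 x 0.02754 = 0.006557 mol; V(NaOH) at equivalence = 0.006557/0.2777 = 0.02361 L.
At equivalence all the acid is converted to N3-; total volume = 0.02754 + 0.02361 = 0.05115 L, so [N3-] = 0.006557/0.05115 = 0.1282 M.
Kb = Kw/Ka = 1.0e-14 / 1.9 x 10^-5 = 5.26e-10.
[OH^-] = sqrt(Kb x [N3-]) = sqrt(5.26e-10 x 0.1282) = 8.21e-6 M.
pOH = 5.09, so pH = 14.00 - 5.09 = 8.91.

8.91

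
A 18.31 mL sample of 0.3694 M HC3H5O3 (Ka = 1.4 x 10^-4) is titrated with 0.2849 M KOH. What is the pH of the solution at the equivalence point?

8.53

n(HC3H5O3) = 0.3694 x 0.01831 = 0.006764 mol; V(KOH) at equivalence = 0.006764/0.2849 = 0.02374 L.
At equivalence all the acid is converted to C3H5O3-; total volume = 0.01831 + 0.02374 = 0.04205 L, so [C3H5O3-] = 0.006764/0.04205 = 0.1608 M.
Kb = Kw/Ka = 1.0e-14 / 1.4 x 10^-4 = 7.14e-11.
[OH^-] = sqrt(Kb x [C3H5O3-]) = sqrt(7.14e-11 x 0.1608) = 3.39e-6 M.
pOH = 5.47, so pH = 14.00 - 5.47 = 8.53.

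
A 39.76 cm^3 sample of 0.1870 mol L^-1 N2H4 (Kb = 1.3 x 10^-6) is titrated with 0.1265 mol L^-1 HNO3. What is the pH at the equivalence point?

4.62

n(N2H4) = 0.1870 x 0.03976 = 0.007435 mol; V(HNO3) at equivalence = 0.007435/0.1265 = 0.05878 L.
At equivalence the base is fully converted to N2H5+; total volume = 0.09854 L, so [N2H5+] = 0.007435/0.09854 = 0.07546 M.
Ka(N2H5+) = Kw/Kb = 1.0e-14 / 1.3 x 10^-6 = 7.69e-9.
[H^+] = sqrt(Ka x [N2H5+]) = sqrt(7.69e-9 x 0.07546) = 2.41e-5 M.
pH = -log(2.41e-5) = 4.62.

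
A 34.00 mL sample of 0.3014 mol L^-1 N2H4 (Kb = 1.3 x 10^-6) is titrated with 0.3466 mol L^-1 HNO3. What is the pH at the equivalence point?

n(N2H4) = 0.3014 x 0.03400 = 0.01025 mol; V(HNO3) at equivalence = 0.01025/0.3466 = 0.02957 L.
At equivalence the base is fully converted to N2H5+; total volume = 0.06357 L, so [N2H5+] = 0.01025/0.06357 = 0.1612 M.
Ka(N2H5+) = Kw/Kb = 1.0e-14 / 1.3 x 10^-6 = 7.69e-9.
[H^+] = sqrt(Ka x [N2H5+]) = sqrt(7.69e-9 x 0.1612) = 3.52e-5 M.
pH = -log(3.52e-5) = 4.45.

4.45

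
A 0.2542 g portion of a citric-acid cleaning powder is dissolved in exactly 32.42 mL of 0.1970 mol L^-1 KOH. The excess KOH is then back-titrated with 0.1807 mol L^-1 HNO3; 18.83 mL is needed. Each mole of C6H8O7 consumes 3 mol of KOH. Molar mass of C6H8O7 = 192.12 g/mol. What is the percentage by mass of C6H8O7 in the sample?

75.2%

Total n(KOH) added = 0.1970 x 0.03242 = 0.006387 mol.
n(HNO3) used = 0.1807 x 0.01883 = 0.003403 mol, which equals the excess n(KOH).
So n(KOH) consumed by the sample = 0.006387 - 0.003403 = 0.002984 mol.
n(C6H8O7) = 0.002984 / 3 = 0.0009947 mol.
mass C6H8O7 = 0.0009947 x 192.12 = 0.1911 g, so %C6H8O7 = 0.1911/0.2542 x 100 = 75.2%.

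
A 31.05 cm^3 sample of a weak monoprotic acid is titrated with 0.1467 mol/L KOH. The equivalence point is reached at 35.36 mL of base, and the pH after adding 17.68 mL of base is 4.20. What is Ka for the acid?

17.68 mL is half of the equivalence volume, so this is the half-equivalence point where [HA] = [A^-].
At half-equivalence pH = pKa, so pKa = 4.20.
Ka = 10^(-4.20) = 6.3 x 10^-5.

6.3 x 10^-5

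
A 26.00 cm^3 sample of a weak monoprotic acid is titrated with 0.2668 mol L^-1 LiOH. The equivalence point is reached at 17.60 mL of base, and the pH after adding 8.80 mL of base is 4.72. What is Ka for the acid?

1.9 x 10^-5

8.80 mL is half of the equivalence volume, so this is the half-equivalence point where [HA] = [A^-].
At half-equivalence pH = pKa, so pKa = 4.72.
Ka = 10^(-4.72) = 1.9 x 10^-5.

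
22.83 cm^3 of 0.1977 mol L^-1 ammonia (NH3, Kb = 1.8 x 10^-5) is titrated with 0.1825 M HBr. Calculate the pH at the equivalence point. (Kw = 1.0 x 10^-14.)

n(NH3) = 0.1977 x 0.02283 = 0.004513 mol; V(HBr) at equivalence = 0.004513/0.1825 = 0.02473 L.
At equivalence the base is fully converted to NH4+; total volume = 0.04756 L, so [NH4+] = 0.004513/0.04756 = 0.09490 M.
Ka(NH4+) = Kw/Kb = 1.0e-14 / 1.8 x 10^-5 = 5.56e-10.
[H^+] = sqrt(Ka x [NH4+]) = sqrt(5.56e-10 x 0.09490) = 7.26e-6 M.
pH = -log(7.26e-6) = 5.14.

5.14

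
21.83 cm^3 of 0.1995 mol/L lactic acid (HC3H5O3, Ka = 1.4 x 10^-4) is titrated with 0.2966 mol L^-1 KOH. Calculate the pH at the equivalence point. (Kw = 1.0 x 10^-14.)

8.47

n(HC3H5O3) = 0.1995 x 0.02183 = 0.004355 mol; V(KOH) at equivalence = 0.004355/0.2966 = 0.01468 L.
At equivalence all the acid is converted to C3H5O3-; total volume = 0.02183 + 0.01468 = 0.03651 L, so [C3H5O3-] = 0.004355/0.03651 = 0.1193 M.
Kb = Kw/Ka = 1.0e-14 / 1.4 x 10^-4 = 7.14e-11.
[OH^-] = sqrt(Kb x [C3H5O3-]) = sqrt(7.14e-11 x 0.1193) = 2.92e-6 M.
pOH = 5.53, so pH = 14.00 - 5.53 = 8.47.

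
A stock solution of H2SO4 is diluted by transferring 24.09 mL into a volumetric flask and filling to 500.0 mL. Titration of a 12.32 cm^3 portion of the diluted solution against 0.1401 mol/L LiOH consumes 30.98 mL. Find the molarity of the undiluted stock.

n(LiOH) = 0.1401 x 0.03098 = 0.004340 mol.
n(H2SO4) in the aliquot = 0.004340 x 1/2 = 0.002170 mol.
[diluted H2SO4] = 0.002170 / 0.01232 = 0.1761 M.
Dilution factor = 500.0/24.09 = 20.76, so [stock] = 0.1761 x 20.76 = 3.66 M.

3.66 M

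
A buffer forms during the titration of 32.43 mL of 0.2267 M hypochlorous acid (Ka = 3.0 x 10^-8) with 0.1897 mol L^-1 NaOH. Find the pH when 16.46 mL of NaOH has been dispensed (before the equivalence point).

Initial n(HClO) = 0.2267 x 0.03243 = 0.007352 mol.
n(NaOH) added = 0.1897 x 0.01646 = 0.003122 mol, converting that many moles of HClO to ClO-.
Remaining n(HClO) = 0.004229 mol; n(ClO-) = 0.003122 mol.
By Henderson-Hasselbalch, pH = pKa + log([A^-]/[HA]) = 7.52 + log(0.003122/0.004229) = 7.52 + (-0.13) = 7.39.

7.39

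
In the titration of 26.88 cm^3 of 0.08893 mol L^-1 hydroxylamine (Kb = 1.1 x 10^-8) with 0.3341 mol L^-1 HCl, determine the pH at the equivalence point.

3.60

n(NH2OH) = 0.08893 x 0.02688 = 0.002390 mol; V(HCl) at equivalence = 0.002390/0.3341 = 0.007155 L.
At equivalence the base is fully converted to NH3OH+; total volume = 0.03403 L, so [NH3OH+] = 0.002390/0.03403 = 0.07024 M.
Ka(NH3OH+) = Kw/Kb = 1.0e-14 / 1.1 x 10^-8 = 9.09e-7.
[H^+] = sqrt(Ka x [NH3OH+]) = sqrt(9.09e-7 x 0.07024) = 0.000253 M.
pH = -log(0.000253) = 3.60.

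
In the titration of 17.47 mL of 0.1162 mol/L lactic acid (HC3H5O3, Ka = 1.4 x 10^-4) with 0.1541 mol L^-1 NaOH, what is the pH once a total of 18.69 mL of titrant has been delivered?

12.37

n(acid) = 0.1162 x 0.01747 = 0.002030 mol; n(NaOH) added = 0.1541 x 0.01869 = 0.002880 mol.
Base is in excess by 0.002880 - 0.002030 = 0.0008501 mol in a total volume of 0.03616 L.
[OH^-] = 0.0008501/0.03616 = 0.02351 M, so pOH = 1.63 and pH = 14.00 - 1.63 = 12.37.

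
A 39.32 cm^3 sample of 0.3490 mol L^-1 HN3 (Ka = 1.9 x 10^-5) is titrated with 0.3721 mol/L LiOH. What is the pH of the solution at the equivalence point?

8.99

n(HN3) = 0.3490 x 0.03932 = 0.01372 mol; V(LiOH) at equivalence = 0.01372/0.3721 = 0.03688 L.
At equivalence all the acid is converted to N3-; total volume = 0.03932 + 0.03688 = 0.07620 L, so [N3-] = 0.01372/0.07620 = 0.1801 M.
Kb = Kw/Ka = 1.0e-14 / 1.9 x 10^-5 = 5.26e-10.
[OH^-] = sqrt(Kb x [N3-]) = sqrt(5.26e-10 x 0.1801) = 9.74e-6 M.
pOH = 5.01, so pH = 14.00 - 5.01 = 8.99.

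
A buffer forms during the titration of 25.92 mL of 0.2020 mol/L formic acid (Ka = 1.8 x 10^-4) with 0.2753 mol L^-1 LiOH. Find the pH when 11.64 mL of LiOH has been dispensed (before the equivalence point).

Initial n(HCOOH) = 0.2020 x 0.02592 = 0.005236 mol.
n(LiOH) added = 0.2753 x 0.01164 = 0.003204 mol, converting that many moles of HCOOH to HCOO-.
Remaining n(HCOOH) = 0.002031 mol; n(HCOO-) = 0.003204 mol.
By Henderson-Hasselbalch, pH = pKa + log([A^-]/[HA]) = 3.74 + log(0.003204/0.002031) = 3.74 + (+0.20) = 3.94.

3.94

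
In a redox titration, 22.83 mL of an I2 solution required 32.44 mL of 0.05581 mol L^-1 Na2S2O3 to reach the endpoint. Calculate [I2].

n(Na2S2O3) = 0.05581 x 0.03244 = 0.001810 mol.
From the balanced equation, 2 mol Na2S2O3 reacts with 1 mol I2, so n(I2) = 0.001810 x 1/2 = 0.0009052 mol.
[I2] = 0.0009052 / 0.02283 L = 0.0397 M.

0.0397 M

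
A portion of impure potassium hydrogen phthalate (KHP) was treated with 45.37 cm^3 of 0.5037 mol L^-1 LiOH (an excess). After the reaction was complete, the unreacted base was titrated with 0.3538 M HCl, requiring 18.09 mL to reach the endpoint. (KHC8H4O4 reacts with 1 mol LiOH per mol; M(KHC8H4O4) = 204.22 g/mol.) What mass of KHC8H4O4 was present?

Total n(LiOH) added = 0.5037 x 0.04537 = 0.02285 mol.
n(HCl) used = 0.3538 x 0.01809 = 0.006400 mol, which equals the excess n(LiOH).
So n(LiOH) consumed by the sample = 0.02285 - 0.006400 = 0.01645 mol.
n(KHC8H4O4) = 0.01645 / 1 = 0.01645 mol.
mass = 0.01645 mol x 204.22 g/mol = 3.36 g.

3.36 g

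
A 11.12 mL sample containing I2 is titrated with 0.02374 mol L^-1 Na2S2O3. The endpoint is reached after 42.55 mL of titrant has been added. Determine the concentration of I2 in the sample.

n(Na2S2O3) = 0.02374 x 0.04255 = 0.001010 mol.
From the balanced equation, 2 mol Na2S2O3 reacts with 1 mol I2, so n(I2) = 0.001010 x 1/2 = 0.0005051 mol.
[I2] = 0.0005051 / 0.01112 L = 0.0454 M.

0.0454 M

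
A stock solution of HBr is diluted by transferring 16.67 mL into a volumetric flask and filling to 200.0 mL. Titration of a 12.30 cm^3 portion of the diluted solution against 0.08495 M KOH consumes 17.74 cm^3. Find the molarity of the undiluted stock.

1.47 M

n(KOH) = 0.08495 x 0.01774 = 0.001507 mol.
n(HBr) in the aliquot = 0.001507 mol.
[diluted HBr] = 0.001507 / 0.01230 = 0.1225 M.
Dilution factor = 200.0/16.67 = 12.00, so [stock] = 0.1225 x 12.00 = 1.47 M.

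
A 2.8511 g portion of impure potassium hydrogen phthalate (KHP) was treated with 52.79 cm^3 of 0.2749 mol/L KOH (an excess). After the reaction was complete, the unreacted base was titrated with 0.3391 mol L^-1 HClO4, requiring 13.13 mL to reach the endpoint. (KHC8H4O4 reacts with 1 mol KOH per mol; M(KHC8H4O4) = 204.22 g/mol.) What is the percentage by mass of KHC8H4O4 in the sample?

72.1%

Total n(KOH) added = 0.2749 x 0.05279 = 0.01451 mol.
n(HClO4) used = 0.3391 x 0.01313 = 0.004452 mol, which equals the excess n(KOH).
So n(KOH) consumed by the sample = 0.01451 - 0.004452 = 0.01006 mol.
n(KHC8H4O4) = 0.01006 / 1 = 0.01006 mol.
mass KHC8H4O4 = 0.01006 x 204.22 = 2.054 g, so %KHC8H4O4 = 2.054/2.8511 x 100 = 72.1%.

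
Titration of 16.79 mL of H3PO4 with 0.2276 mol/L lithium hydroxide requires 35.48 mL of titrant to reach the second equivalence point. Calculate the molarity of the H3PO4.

0.240 M

n(LiOH) = 0.2276 x 0.03548 = 0.008075 mol.
At the second equivalence point, 2 mol OH^- react per mol H3PO4, so n(H3PO4) = 0.008075 / 2 = 0.004038 mol.
[H3PO4] = 0.004038 / 0.01679 L = 0.240 M.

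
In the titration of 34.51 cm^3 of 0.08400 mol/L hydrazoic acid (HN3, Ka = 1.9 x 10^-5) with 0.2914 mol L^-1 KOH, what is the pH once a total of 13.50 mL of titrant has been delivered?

n(acid) = 0.08400 x 0.03451 = 0.002899 mol; n(KOH) added = 0.2914 x 0.01350 = 0.003934 mol.
Base is in excess by 0.003934 - 0.002899 = 0.001035 mol in a total volume of 0.04801 L.
[OH^-] = 0.001035/0.04801 = 0.02156 M, so pOH = 1.67 and pH = 14.00 - 1.67 = 12.33.

12.33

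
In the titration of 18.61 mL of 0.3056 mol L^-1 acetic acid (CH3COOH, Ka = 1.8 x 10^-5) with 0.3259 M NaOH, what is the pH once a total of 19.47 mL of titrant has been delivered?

12.24

n(acid) = 0.3056 x 0.01861 = 0.005687 mol; n(NaOH) added = 0.3259 x 0.01947 = 0.006345 mol.
Base is in excess by 0.006345 - 0.005687 = 0.0006581 mol in a total volume of 0.03808 L.
[OH^-] = 0.0006581/0.03808 = 0.01728 M, so pOH = 1.76 and pH = 14.00 - 1.76 = 12.24.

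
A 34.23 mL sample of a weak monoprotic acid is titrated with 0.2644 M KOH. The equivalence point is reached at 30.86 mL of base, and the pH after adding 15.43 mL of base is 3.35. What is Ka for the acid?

15.43 mL is half of the equivalence volume, so this is the half-equivalence point where [HA] = [A^-].
At half-equivalence pH = pKa, so pKa = 3.35.
Ka = 10^(-3.35) = 4.5 x 10^-4.

4.5 x 10^-4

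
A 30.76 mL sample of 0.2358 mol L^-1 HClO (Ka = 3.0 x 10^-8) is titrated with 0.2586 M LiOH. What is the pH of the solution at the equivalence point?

n(HClO) = 0.2358 x 0.03076 = 0.007253 mol; V(LiOH) at equivalence = 0.007253/0.2586 = 0.02805 L.
At equivalence all the acid is converted to ClO-; total volume = 0.03076 + 0.02805 = 0.05881 L, so [ClO-] = 0.007253/0.05881 = 0.1233 M.
Kb = Kw/Ka = 1.0e-14 / 3.0 x 10^-8 = 3.33e-7.
[OH^-] = sqrt(Kb x [ClO-]) = sqrt(3.33e-7 x 0.1233) = 0.000203 M.
pOH = 3.69, so pH = 14.00 - 3.69 = 10.31.

10.31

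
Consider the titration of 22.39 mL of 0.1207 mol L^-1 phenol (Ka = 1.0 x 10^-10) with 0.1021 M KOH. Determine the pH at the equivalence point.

11.37

n(C6H5OH) = 0.1207 x 0.02239 = 0.002702 mol; V(KOH) at equivalence = 0.002702/0.1021 = 0.02647 L.
At equivalence all the acid is converted to C6H5O-; total volume = 0.02239 + 0.02647 = 0.04886 L, so [C6H5O-] = 0.002702/0.04886 = 0.05531 M.
Kb = Kw/Ka = 1.0e-14 / 1.0 x 10^-10 = 0.000100.
[OH^-] = sqrt(Kb x [C6H5O-]) = sqrt(0.000100 x 0.05531) = 0.00235 M.
pOH = 2.63, so pH = 14.00 - 2.63 = 11.37.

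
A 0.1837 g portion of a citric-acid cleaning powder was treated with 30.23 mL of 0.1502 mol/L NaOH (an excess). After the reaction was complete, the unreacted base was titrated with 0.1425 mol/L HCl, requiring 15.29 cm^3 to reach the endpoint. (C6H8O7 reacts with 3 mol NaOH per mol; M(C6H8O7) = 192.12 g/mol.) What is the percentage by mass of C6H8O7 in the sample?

82.3%

Total n(NaOH) added = 0.1502 x 0.03023 = 0.004541 mol.
n(HCl) used = 0.1425 x 0.01529 = 0.002179 mol, which equals the excess n(NaOH).
So n(NaOH) consumed by the sample = 0.004541 - 0.002179 = 0.002362 mol.
n(C6H8O7) = 0.002362 / 3 = 0.0007872 mol.
mass C6H8O7 = 0.0007872 x 192.12 = 0.1512 g, so %C6H8O7 = 0.1512/0.1837 x 100 = 82.3%.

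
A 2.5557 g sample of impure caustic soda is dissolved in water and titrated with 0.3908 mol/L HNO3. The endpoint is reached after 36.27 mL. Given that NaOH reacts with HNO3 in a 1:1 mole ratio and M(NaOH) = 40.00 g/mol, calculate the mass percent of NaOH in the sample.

n(HNO3) = 0.3908 x 0.03627 = 0.01417 mol.
n(NaOH) = 0.01417 / 1 = 0.01417 mol.
mass of NaOH = 0.01417 x 40.00 = 0.5670 g.
% purity = 0.5670 / 2.5557 x 100 = 22.2%.

22.2%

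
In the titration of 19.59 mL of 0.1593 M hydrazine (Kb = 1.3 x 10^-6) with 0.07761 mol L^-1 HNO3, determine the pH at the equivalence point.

4.70

n(N2H4) = 0.1593 x 0.01959 = 0.003121 mol; V(HNO3) at equivalence = 0.003121/0.07761 = 0.04021 L.
At equivalence the base is fully converted to N2H5+; total volume = 0.05980 L, so [N2H5+] = 0.003121/0.05980 = 0.05219 M.
Ka(N2H5+) = Kw/Kb = 1.0e-14 / 1.3 x 10^-6 = 7.69e-9.
[H^+] = sqrt(Ka x [N2H5+]) = sqrt(7.69e-9 x 0.05219) = 2.00e-5 M.
pH = -log(2.00e-5) = 4.70.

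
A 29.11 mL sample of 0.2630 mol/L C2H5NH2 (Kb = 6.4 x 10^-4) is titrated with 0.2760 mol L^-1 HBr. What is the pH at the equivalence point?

5.84

n(C2H5NH2) = 0.2630 x 0.02911 = 0.007656 mol; V(HBr) at equivalence = 0.007656/0.2760 = 0.02774 L.
At equivalence the base is fully converted to C2H5NH3+; total volume = 0.05685 L, so [C2H5NH3+] = 0.007656/0.05685 = 0.1347 M.
Ka(C2H5NH3+) = Kw/Kb = 1.0e-14 / 6.4 x 10^-4 = 1.56e-11.
[H^+] = sqrt(Ka x [C2H5NH3+]) = sqrt(1.56e-11 x 0.1347) = 1.45e-6 M.
pH = -log(1.45e-6) = 5.84.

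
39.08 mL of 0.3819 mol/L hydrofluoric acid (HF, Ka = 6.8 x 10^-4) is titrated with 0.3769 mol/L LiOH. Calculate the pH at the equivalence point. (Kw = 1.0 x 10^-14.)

8.22

n(HF) = 0.3819 x 0.03908 = 0.01492 mol; V(LiOH) at equivalence = 0.01492/0.3769 = 0.03960 L.
At equivalence all the acid is converted to F-; total volume = 0.03908 + 0.03960 = 0.07868 L, so [F-] = 0.01492/0.07868 = 0.1897 M.
Kb = Kw/Ka = 1.0e-14 / 6.8 x 10^-4 = 1.47e-11.
[OH^-] = sqrt(Kb x [F-]) = sqrt(1.47e-11 x 0.1897) = 1.67e-6 M.
pOH = 5.78, so pH = 14.00 - 5.78 = 8.22.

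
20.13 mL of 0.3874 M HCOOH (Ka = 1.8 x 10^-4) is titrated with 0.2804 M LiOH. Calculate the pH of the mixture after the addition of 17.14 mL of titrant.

Initial n(HCOOH) = 0.3874 x 0.02013 = 0.007798 mol.
n(LiOH) added = 0.2804 x 0.01714 = 0.004806 mol, converting that many moles of HCOOH to HCOO-.
Remaining n(HCOOH) = 0.002992 mol; n(HCOO-) = 0.004806 mol.
By Henderson-Hasselbalch, pH = pKa + log([A^-]/[HA]) = 3.74 + log(0.004806/0.002992) = 3.74 + (+0.21) = 3.95.

3.95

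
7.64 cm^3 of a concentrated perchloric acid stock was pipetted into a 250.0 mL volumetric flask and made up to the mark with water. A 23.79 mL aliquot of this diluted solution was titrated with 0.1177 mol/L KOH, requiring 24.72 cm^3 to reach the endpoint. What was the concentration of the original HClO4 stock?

n(KOH) = 0.1177 x 0.02472 = 0.002910 mol.
n(HClO4) in the aliquot = 0.002910 mol.
[diluted HClO4] = 0.002910 / 0.02379 = 0.1223 M.
Dilution factor = 250.0/7.640 = 32.72, so [stock] = 0.1223 x 32.72 = 4.00 M.

4.00 M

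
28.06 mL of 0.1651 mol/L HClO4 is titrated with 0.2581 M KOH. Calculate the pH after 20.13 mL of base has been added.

12.07

n(acid) = 0.1651 x 0.02806 = 0.004633 mol; n(KOH) added = 0.2581 x 0.02013 = 0.005196 mol.
Base is in excess by 0.005196 - 0.004633 = 0.0005628 mol in a total volume of 0.04819 L.
[OH^-] = 0.0005628/0.04819 = 0.01168 M, so pOH = 1.93 and pH = 14.00 - 1.93 = 12.07.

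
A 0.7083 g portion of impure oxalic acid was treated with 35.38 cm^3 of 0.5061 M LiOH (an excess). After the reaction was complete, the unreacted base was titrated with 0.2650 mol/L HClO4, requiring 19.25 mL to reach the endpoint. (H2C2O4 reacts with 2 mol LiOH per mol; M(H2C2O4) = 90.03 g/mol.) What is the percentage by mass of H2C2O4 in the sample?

81.4%

Total n(LiOH) added = 0.5061 x 0.03538 = 0.01791 mol.
n(HClO4) used = 0.2650 x 0.01925 = 0.005101 mol, which equals the excess n(LiOH).
So n(LiOH) consumed by the sample = 0.01791 - 0.005101 = 0.01280 mol.
n(H2C2O4) = 0.01280 / 2 = 0.006402 mol.
mass H2C2O4 = 0.006402 x 90.03 = 0.5764 g, so %H2C2O4 = 0.5764/0.7083 x 100 = 81.4%.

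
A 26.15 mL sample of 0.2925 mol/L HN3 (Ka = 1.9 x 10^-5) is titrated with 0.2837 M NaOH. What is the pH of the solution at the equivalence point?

8.94

n(HN3) = 0.2925 x 0.02615 = 0.007649 mol; V(NaOH) at equivalence = 0.007649/0.2837 = 0.02696 L.
At equivalence all the acid is converted to N3-; total volume = 0.02615 + 0.02696 = 0.05311 L, so [N3-] = 0.007649/0.05311 = 0.1440 M.
Kb = Kw/Ka = 1.0e-14 / 1.9 x 10^-5 = 5.26e-10.
[OH^-] = sqrt(Kb x [N3-]) = sqrt(5.26e-10 x 0.1440) = 8.71e-6 M.
pOH = 5.06, so pH = 14.00 - 5.06 = 8.94.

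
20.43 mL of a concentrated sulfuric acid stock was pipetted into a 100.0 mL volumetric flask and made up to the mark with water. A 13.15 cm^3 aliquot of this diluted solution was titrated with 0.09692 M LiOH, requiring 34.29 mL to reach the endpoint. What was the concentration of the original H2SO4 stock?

0.619 M

n(LiOH) = 0.09692 x 0.03429 = 0.003323 mol.
n(H2SO4) in the aliquot = 0.003323 x 1/2 = 0.001662 mol.
[diluted H2SO4] = 0.001662 / 0.01315 = 0.1264 M.
Dilution factor = 100.0/20.43 = 4.895, so [stock] = 0.1264 x 4.895 = 0.619 M.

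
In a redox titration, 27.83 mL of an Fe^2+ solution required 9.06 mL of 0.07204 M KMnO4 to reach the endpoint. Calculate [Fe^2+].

n(KMnO4) = 0.07204 x 0.009060 = 0.0006527 mol.
From the balanced equation, 1 mol KMnO4 reacts with 5 mol Fe^2+, so n(Fe^2+) = 0.0006527 x 5/1 = 0.003263 mol.
[Fe^2+] = 0.003263 / 0.02783 L = 0.117 M.

0.117 M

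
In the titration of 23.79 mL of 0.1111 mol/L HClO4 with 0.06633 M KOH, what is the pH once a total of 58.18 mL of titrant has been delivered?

n(acid) = 0.1111 x 0.02379 = 0.002643 mol; n(KOH) added = 0.06633 x 0.05818 = 0.003859 mol.
Base is in excess by 0.003859 - 0.002643 = 0.001216 mol in a total volume of 0.08197 L.
[OH^-] = 0.001216/0.08197 = 0.01483 M, so pOH = 1.83 and pH = 14.00 - 1.83 = 12.17.

12.17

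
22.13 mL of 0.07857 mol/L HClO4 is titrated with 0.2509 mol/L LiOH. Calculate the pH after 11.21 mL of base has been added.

n(acid) = 0.07857 x 0.02213 = 0.001739 mol; n(LiOH) added = 0.2509 x 0.01121 = 0.002813 mol.
Base is in excess by 0.002813 - 0.001739 = 0.001074 mol in a total volume of 0.03334 L.
[OH^-] = 0.001074/0.03334 = 0.03221 M, so pOH = 1.49 and pH = 14.00 - 1.49 = 12.51.

12.51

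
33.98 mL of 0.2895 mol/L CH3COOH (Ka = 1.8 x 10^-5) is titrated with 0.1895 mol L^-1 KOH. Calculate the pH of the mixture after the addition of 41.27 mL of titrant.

5.33

Initial n(CH3COOH) = 0.2895 x 0.03398 = 0.009837 mol.
n(KOH) added = 0.1895 x 0.04127 = 0.007821 mol, converting that many moles of CH3COOH to CH3COO-.
Remaining n(CH3COOH) = 0.002017 mol; n(CH3COO-) = 0.007821 mol.
By Henderson-Hasselbalch, pH = pKa + log([A^-]/[HA]) = 4.74 + log(0.007821/0.002017) = 4.74 + (+0.59) = 5.33.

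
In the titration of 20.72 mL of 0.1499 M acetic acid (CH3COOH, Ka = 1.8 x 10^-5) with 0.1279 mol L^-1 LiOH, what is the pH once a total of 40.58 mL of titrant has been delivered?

n(acid) = 0.1499 x 0.02072 = 0.003106 mol; n(LiOH) added = 0.1279 x 0.04058 = 0.005190 mol.
Base is in excess by 0.005190 - 0.003106 = 0.002084 mol in a total volume of 0.06130 L.
[OH^-] = 0.002084/0.06130 = 0.03400 M, so pOH = 1.47 and pH = 14.00 - 1.47 = 12.53.

12.53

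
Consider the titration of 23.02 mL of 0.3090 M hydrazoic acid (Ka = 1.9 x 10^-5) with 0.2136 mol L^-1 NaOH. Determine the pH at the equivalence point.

8.91

n(HN3) = 0.3090 x 0.02302 = 0.007113 mol; V(NaOH) at equivalence = 0.007113/0.2136 = 0.03330 L.
At equivalence all the acid is converted to N3-; total volume = 0.02302 + 0.03330 = 0.05632 L, so [N3-] = 0.007113/0.05632 = 0.1263 M.
Kb = Kw/Ka = 1.0e-14 / 1.9 x 10^-5 = 5.26e-10.
[OH^-] = sqrt(Kb x [N3-]) = sqrt(5.26e-10 x 0.1263) = 8.15e-6 M.
pOH = 5.09, so pH = 14.00 - 5.09 = 8.91.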